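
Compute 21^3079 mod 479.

253

By square-and-multiply:
3079 in binary is 110000000111, i.e. 3079 = 2048 + 1024 + 4 + 2 + 1.
21^1 ≡ 21 (mod 479)
21^2 ≡ 21^2 = 441 (mod 479)
21^4 ≡ 441^2 = 194481 ≡ 7 (mod 479)
21^8 ≡ 7^2 = 49 (mod 479)
21^16 ≡ 49^2 = 2401 ≡ 6 (mod 479)
21^32 ≡ 6^2 = 36 (mod 479)
21^64 ≡ 36^2 = 1296 ≡ 338 (mod 479)
21^128 ≡ 338^2 = 114244 ≡ 242 (mod 479)
21^256 ≡ 242^2 = 58564 ≡ 126 (mod 479)
21^512 ≡ 126^2 = 15876 ≡ 69 (mod 479)
21^1024 ≡ 69^2 = 4761 ≡ 450 (mod 479)
21^2048 ≡ 450^2 = 202500 ≡ 362 (mod 479)
21^3079 = 21^2048 · 21^1024 · 21^4 · 21^2 · 21^1 ≡ 362 · 450 · 7 · 441 · 21 (mod 479).
Accumulate the product:
362 · 450 = 162900 ≡ 40
40 · 7 = 280
280 · 441 = 123480 ≡ 377
377 · 21 = 7917 ≡ 253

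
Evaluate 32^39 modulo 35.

39 in binary is 100111, i.e. 39 = 32 + 4 + 2 + 1.
32^1 ≡ 32 (mod 35)
32^2 ≡ 32^2 = 1024 ≡ 9 (mod 35)
32^4 ≡ 9^2 = 81 ≡ 11 (mod 35)
32^8 ≡ 11^2 = 121 ≡ 16 (mod 35)
32^16 ≡ 16^2 = 256 ≡ 11 (mod 35)
32^32 ≡ 11^2 = 121 ≡ 16 (mod 35)
32^39 = 32^32 * 32^4 * 32^2 * 32^1 ≡ 16 * 11 * 9 * 32 (mod 35).
Accumulate the product:
16 * 11 = 176 ≡ 1
1 * 9 = 9
9 * 32 = 288 ≡ 8

8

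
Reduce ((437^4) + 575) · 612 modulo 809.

(437)^4 ≡ 407 (mod 809)
407 + 575 = 982 ≡ 173 (mod 809)
173 · 612 = 105876 ≡ 706 (mod 809)

706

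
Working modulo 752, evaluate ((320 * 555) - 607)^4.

545

320 * 555 = 177600 ≡ 128 (mod 752)
128 - 607 = -479 ≡ 273 (mod 752)
(273)^4 ≡ 545 (mod 752)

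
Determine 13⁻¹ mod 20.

20 = 1×13 + 7
13 = 1×7 + 6
7 = 1×6 + 1
6 = 6×1 + 0
gcd(13, 20) = 1, so the inverse exists.
Back-substitute for 1:
1 = 1×7 − 1×6
  = −1×13 + 2×7
  = 2×20 − 3×13
So 13⁻¹ ≡ −3 ≡ 17 (mod 20).

17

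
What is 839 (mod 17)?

6

839 = 49·17 + 6, so 839 ≡ 6 (mod 17).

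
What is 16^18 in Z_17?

18 in binary is 10010, i.e. 18 = 16 + 2.
16^1 ≡ 16 (mod 17)
16^2 ≡ 16^2 = 256 ≡ 1 (mod 17)
16^4 ≡ 1^2 = 1 (mod 17)
16^8 ≡ 1^2 = 1 (mod 17)
16^16 ≡ 1^2 = 1 (mod 17)
16^18 = 16^16 × 16^2 ≡ 1 × 1 (mod 17).
1 × 1 = 1 ≡ 1 (mod 17).

1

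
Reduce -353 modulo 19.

-353 = -19·19 + 8, so -353 ≡ 8 (mod 19).

8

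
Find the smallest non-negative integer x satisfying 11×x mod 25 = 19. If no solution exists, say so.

4

gcd(11, 25) = 1, so a unique solution mod 25 exists.
11⁻¹ ≡ 16 (mod 25).
x ≡ 16×19 ≡ 4 (mod 25).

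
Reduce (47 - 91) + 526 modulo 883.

47 - 91 = -44 ≡ 839 (mod 883)
839 + 526 = 1365 ≡ 482 (mod 883)

482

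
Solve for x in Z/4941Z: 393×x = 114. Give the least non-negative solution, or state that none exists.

gcd(393, 4941) = 3, and 3 | 114, so solutions exist.
Divide through by 3: 131×x ≡ 38 mod 1647.
131⁻¹ ≡ 1559 (mod 1647).
x ≡ 1559×38 ≡ 1597 (mod 1647).
The smallest non-negative solution is x = 1597.

1597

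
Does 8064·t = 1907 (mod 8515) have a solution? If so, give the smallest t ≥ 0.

4848

gcd(8064, 8515) = 1, so a unique solution mod 8515 exists.
8064⁻¹ ≡ 5834 (mod 8515).
t ≡ 5834·1907 ≡ 4848 (mod 8515).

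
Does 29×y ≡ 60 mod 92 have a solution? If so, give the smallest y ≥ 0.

56

gcd(29, 92) = 1, so a unique solution mod 92 exists.
29⁻¹ ≡ 73 (mod 92).
y ≡ 73×60 ≡ 56 (mod 92).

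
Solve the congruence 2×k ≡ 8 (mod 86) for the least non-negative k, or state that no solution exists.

4

gcd(2, 86) = 2, and 2 | 8, so solutions exist.
Divide through by 2: 1×k ≡ 4 mod 43.
1⁻¹ ≡ 1 (mod 43).
k ≡ 1×4 ≡ 4 (mod 43).
The smallest non-negative solution is k = 4.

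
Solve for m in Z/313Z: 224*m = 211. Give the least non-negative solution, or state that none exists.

75

gcd(224, 313) = 1, so a unique solution mod 313 exists.
224⁻¹ ≡ 211 (mod 313).
m ≡ 211*211 ≡ 75 (mod 313).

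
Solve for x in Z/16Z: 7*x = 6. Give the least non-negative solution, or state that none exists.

gcd(7, 16) = 1, so a unique solution mod 16 exists.
7⁻¹ ≡ 7 (mod 16).
x ≡ 7*6 ≡ 10 (mod 16).

10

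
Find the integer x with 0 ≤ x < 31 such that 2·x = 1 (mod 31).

Apply the Euclidean algorithm and back-substitute:
31 = 15×2 + 1
2 = 2×1 + 0
gcd(2, 31) = 1, so the inverse exists.
Back-substitute for 1:
1 = 1×31 − 15×2
So 2⁻¹ ≡ −15 ≡ 16 (mod 31).

16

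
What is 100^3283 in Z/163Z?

3283 in binary is 110011010011, i.e. 3283 = 2048 + 1024 + 128 + 64 + 16 + 2 + 1.
100^1 ≡ 100 (mod 163)
100^2 ≡ 100^2 = 10000 ≡ 57 (mod 163)
100^4 ≡ 57^2 = 3249 ≡ 152 (mod 163)
100^8 ≡ 152^2 = 23104 ≡ 121 (mod 163)
100^16 ≡ 121^2 = 14641 ≡ 134 (mod 163)
100^32 ≡ 134^2 = 17956 ≡ 26 (mod 163)
100^64 ≡ 26^2 = 676 ≡ 24 (mod 163)
100^128 ≡ 24^2 = 576 ≡ 87 (mod 163)
100^256 ≡ 87^2 = 7569 ≡ 71 (mod 163)
100^512 ≡ 71^2 = 5041 ≡ 151 (mod 163)
100^1024 ≡ 151^2 = 22801 ≡ 144 (mod 163)
100^2048 ≡ 144^2 = 20736 ≡ 35 (mod 163)
100^3283 = 100^2048 · 100^1024 · 100^128 · 100^64 · 100^16 · 100^2 · 100^1 ≡ 35 · 144 · 87 · 24 · 134 · 57 · 100 (mod 163).
Accumulate the product:
35 · 144 = 5040 ≡ 150
150 · 87 = 13050 ≡ 10
10 · 24 = 240 ≡ 77
77 · 134 = 10318 ≡ 49
49 · 57 = 2793 ≡ 22
22 · 100 = 2200 ≡ 81

81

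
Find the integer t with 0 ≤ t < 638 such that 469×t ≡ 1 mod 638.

151

Run the extended Euclidean algorithm:
638 = 1·469 + 169
469 = 2·169 + 131
169 = 1·131 + 38
131 = 3·38 + 17
38 = 2·17 + 4
17 = 4·4 + 1
4 = 4·1 + 0
gcd(469, 638) = 1, so the inverse exists.
Bézout: 1 = −111·638 + 151·469.
So 469⁻¹ ≡ 151 (mod 638).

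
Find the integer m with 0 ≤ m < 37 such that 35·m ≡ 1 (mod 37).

37 = 1·35 + 2
35 = 17·2 + 1
2 = 2·1 + 0
gcd(35, 37) = 1, so the inverse exists.
Bézout: 1 = −17·37 + 18·35.
So 35⁻¹ ≡ 18 (mod 37).

18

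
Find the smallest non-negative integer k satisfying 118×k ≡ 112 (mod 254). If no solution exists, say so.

44

gcd(118, 254) = 2, and 2 | 112, so solutions exist.
Divide through by 2: 59×k ≡ 56 mod 127.
59⁻¹ ≡ 28 (mod 127).
k ≡ 28×56 ≡ 44 (mod 127).
The smallest non-negative solution is k = 44.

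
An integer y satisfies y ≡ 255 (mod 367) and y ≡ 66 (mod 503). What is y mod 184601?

367⁻¹ mod 503: 367·233 ≡ 1 (mod 503), so 367⁻¹ ≡ 233.
y = 255 + 367·((66 − 255)·233 mod 503) = 255 + 367·227 = 83564.

83564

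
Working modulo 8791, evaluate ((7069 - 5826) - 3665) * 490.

7069 - 5826 = 1243
1243 - 3665 = -2422 ≡ 6369 (mod 8791)
6369 * 490 = 3120810 ≡ 5 (mod 8791)

5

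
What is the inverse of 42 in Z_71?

22

71 = 1*42 + 29
42 = 1*29 + 13
29 = 2*13 + 3
13 = 4*3 + 1
3 = 3*1 + 0
gcd(42, 71) = 1, so the inverse exists.
Bézout: 1 = −13*71 + 22*42.
So 42⁻¹ ≡ 22 (mod 71).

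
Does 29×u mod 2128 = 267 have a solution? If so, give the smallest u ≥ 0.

743

gcd(29, 2128) = 1, so a unique solution mod 2128 exists.
29⁻¹ ≡ 1541 (mod 2128).
u ≡ 1541×267 ≡ 743 (mod 2128).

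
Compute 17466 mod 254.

194

17466 = 68*254 + 194, so 17466 ≡ 194 (mod 254).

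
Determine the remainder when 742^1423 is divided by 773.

Compute successive squares:
1423 in binary is 10110001111, i.e. 1423 = 1024 + 256 + 128 + 8 + 4 + 2 + 1.
742^1 ≡ 742 (mod 773)
742^2 ≡ 742^2 = 550564 ≡ 188 (mod 773)
742^4 ≡ 188^2 = 35344 ≡ 559 (mod 773)
742^8 ≡ 559^2 = 312481 ≡ 189 (mod 773)
742^16 ≡ 189^2 = 35721 ≡ 163 (mod 773)
742^32 ≡ 163^2 = 26569 ≡ 287 (mod 773)
742^64 ≡ 287^2 = 82369 ≡ 431 (mod 773)
742^128 ≡ 431^2 = 185761 ≡ 241 (mod 773)
742^256 ≡ 241^2 = 58081 ≡ 106 (mod 773)
742^512 ≡ 106^2 = 11236 ≡ 414 (mod 773)
742^1024 ≡ 414^2 = 171396 ≡ 563 (mod 773)
742^1423 = 742^1024 × 742^256 × 742^128 × 742^8 × 742^4 × 742^2 × 742^1 ≡ 563 × 106 × 241 × 189 × 559 × 188 × 742 (mod 773).
Accumulate the product:
563 × 106 = 59678 ≡ 157
157 × 241 = 37837 ≡ 733
733 × 189 = 138537 ≡ 170
170 × 559 = 95030 ≡ 724
724 × 188 = 136112 ≡ 64
64 × 742 = 47488 ≡ 335

335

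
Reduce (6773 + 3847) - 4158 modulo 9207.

6773 + 3847 = 10620 ≡ 1413 (mod 9207)
1413 - 4158 = -2745 ≡ 6462 (mod 9207)

6462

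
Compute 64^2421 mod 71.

2

By square-and-multiply:
2421 in binary is 100101110101, i.e. 2421 = 2048 + 256 + 64 + 32 + 16 + 4 + 1.
64^1 ≡ 64 (mod 71)
64^2 ≡ 64^2 = 4096 ≡ 49 (mod 71)
64^4 ≡ 49^2 = 2401 ≡ 58 (mod 71)
64^8 ≡ 58^2 = 3364 ≡ 27 (mod 71)
64^16 ≡ 27^2 = 729 ≡ 19 (mod 71)
64^32 ≡ 19^2 = 361 ≡ 6 (mod 71)
64^64 ≡ 6^2 = 36 (mod 71)
64^128 ≡ 36^2 = 1296 ≡ 18 (mod 71)
64^256 ≡ 18^2 = 324 ≡ 40 (mod 71)
64^512 ≡ 40^2 = 1600 ≡ 38 (mod 71)
64^1024 ≡ 38^2 = 1444 ≡ 24 (mod 71)
64^2048 ≡ 24^2 = 576 ≡ 8 (mod 71)
64^2421 = 64^2048 × 64^256 × 64^64 × 64^32 × 64^16 × 64^4 × 64^1 ≡ 8 × 40 × 36 × 6 × 19 × 58 × 64 (mod 71).
Accumulate the product:
8 × 40 = 320 ≡ 36
36 × 36 = 1296 ≡ 18
18 × 6 = 108 ≡ 37
37 × 19 = 703 ≡ 64
64 × 58 = 3712 ≡ 20
20 × 64 = 1280 ≡ 2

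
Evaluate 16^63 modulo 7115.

Compute successive squares:
63 in binary is 111111, i.e. 63 = 32 + 16 + 8 + 4 + 2 + 1.
16^1 ≡ 16 (mod 7115)
16^2 ≡ 16^2 = 256 (mod 7115)
16^4 ≡ 256^2 = 65536 ≡ 1501 (mod 7115)
16^8 ≡ 1501^2 = 2253001 ≡ 4661 (mod 7115)
16^16 ≡ 4661^2 = 21724921 ≡ 2826 (mod 7115)
16^32 ≡ 2826^2 = 7986276 ≡ 3246 (mod 7115)
16^63 = 16^32 * 16^16 * 16^8 * 16^4 * 16^2 * 16^1 ≡ 3246 * 2826 * 4661 * 1501 * 256 * 16 (mod 7115).
Accumulate the product:
3246 * 2826 = 9173196 ≡ 1961
1961 * 4661 = 9140221 ≡ 4561
4561 * 1501 = 6846061 ≡ 1431
1431 * 256 = 366336 ≡ 3471
3471 * 16 = 55536 ≡ 5731

5731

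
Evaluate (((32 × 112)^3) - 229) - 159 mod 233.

222

32 × 112 = 3584 ≡ 89 (mod 233)
(89)^3 ≡ 144 (mod 233)
144 - 229 = -85 ≡ 148 (mod 233)
148 - 159 = -11 ≡ 222 (mod 233)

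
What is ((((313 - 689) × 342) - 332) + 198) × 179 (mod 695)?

313 - 689 = -376 ≡ 319 (mod 695)
319 × 342 = 109098 ≡ 678 (mod 695)
678 - 332 = 346
346 + 198 = 544
544 × 179 = 97376 ≡ 76 (mod 695)

76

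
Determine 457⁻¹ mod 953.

953 = 2×457 + 39
457 = 11×39 + 28
39 = 1×28 + 11
28 = 2×11 + 6
11 = 1×6 + 5
6 = 1×5 + 1
5 = 5×1 + 0
gcd(457, 953) = 1, so the inverse exists.
Bézout: 1 = −82×953 + 171×457.
So 457⁻¹ ≡ 171 (mod 953).

171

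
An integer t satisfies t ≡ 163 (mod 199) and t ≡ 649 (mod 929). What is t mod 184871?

125135

199⁻¹ mod 929: 199·915 ≡ 1 (mod 929), so 199⁻¹ ≡ 915.
t = 163 + 199·((649 − 163)·915 mod 929) = 163 + 199·628 = 125135.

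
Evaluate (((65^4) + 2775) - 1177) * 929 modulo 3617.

3363

(65)^4 ≡ 730 (mod 3617)
730 + 2775 = 3505
3505 - 1177 = 2328
2328 * 929 = 2162712 ≡ 3363 (mod 3617)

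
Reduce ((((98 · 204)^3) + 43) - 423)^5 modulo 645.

103

98 · 204 = 19992 ≡ 642 (mod 645)
(642)^3 ≡ 618 (mod 645)
618 + 43 = 661 ≡ 16 (mod 645)
16 - 423 = -407 ≡ 238 (mod 645)
(238)^5 ≡ 103 (mod 645)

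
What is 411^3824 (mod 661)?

Using repeated squaring:
3824 in binary is 111011110000, i.e. 3824 = 2048 + 1024 + 512 + 128 + 64 + 32 + 16.
411^1 ≡ 411 (mod 661)
411^2 ≡ 411^2 = 168921 ≡ 366 (mod 661)
411^4 ≡ 366^2 = 133956 ≡ 434 (mod 661)
411^8 ≡ 434^2 = 188356 ≡ 632 (mod 661)
411^16 ≡ 632^2 = 399424 ≡ 180 (mod 661)
411^32 ≡ 180^2 = 32400 ≡ 11 (mod 661)
411^64 ≡ 11^2 = 121 (mod 661)
411^128 ≡ 121^2 = 14641 ≡ 99 (mod 661)
411^256 ≡ 99^2 = 9801 ≡ 547 (mod 661)
411^512 ≡ 547^2 = 299209 ≡ 437 (mod 661)
411^1024 ≡ 437^2 = 190969 ≡ 601 (mod 661)
411^2048 ≡ 601^2 = 361201 ≡ 295 (mod 661)
411^3824 = 411^2048 · 411^1024 · 411^512 · 411^128 · 411^64 · 411^32 · 411^16 ≡ 295 · 601 · 437 · 99 · 121 · 11 · 180 (mod 661).
Accumulate the product:
295 · 601 = 177295 ≡ 147
147 · 437 = 64239 ≡ 122
122 · 99 = 12078 ≡ 180
180 · 121 = 21780 ≡ 628
628 · 11 = 6908 ≡ 298
298 · 180 = 53640 ≡ 99

99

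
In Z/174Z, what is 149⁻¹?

Run the extended Euclidean algorithm:
174 = 1×149 + 25
149 = 5×25 + 24
25 = 1×24 + 1
24 = 24×1 + 0
gcd(149, 174) = 1, so the inverse exists.
Bézout: 1 = 6×174 − 7×149.
So 149⁻¹ ≡ −7 ≡ 167 (mod 174).

167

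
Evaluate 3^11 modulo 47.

4

11 in binary is 1011, i.e. 11 = 8 + 2 + 1.
3^1 ≡ 3 (mod 47)
3^2 ≡ 3^2 = 9 (mod 47)
3^4 ≡ 9^2 = 81 ≡ 34 (mod 47)
3^8 ≡ 34^2 = 1156 ≡ 28 (mod 47)
3^11 = 3^8 · 3^2 · 3^1 ≡ 28 · 9 · 3 (mod 47).
Accumulate the product:
28 · 9 = 252 ≡ 17
17 · 3 = 51 ≡ 4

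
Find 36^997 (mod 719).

Compute successive squares:
997 in binary is 1111100101, i.e. 997 = 512 + 256 + 128 + 64 + 32 + 4 + 1.
36^1 ≡ 36 (mod 719)
36^2 ≡ 36^2 = 1296 ≡ 577 (mod 719)
36^4 ≡ 577^2 = 332929 ≡ 32 (mod 719)
36^8 ≡ 32^2 = 1024 ≡ 305 (mod 719)
36^16 ≡ 305^2 = 93025 ≡ 274 (mod 719)
36^32 ≡ 274^2 = 75076 ≡ 300 (mod 719)
36^64 ≡ 300^2 = 90000 ≡ 125 (mod 719)
36^128 ≡ 125^2 = 15625 ≡ 526 (mod 719)
36^256 ≡ 526^2 = 276676 ≡ 580 (mod 719)
36^512 ≡ 580^2 = 336400 ≡ 627 (mod 719)
36^997 = 36^512 * 36^256 * 36^128 * 36^64 * 36^32 * 36^4 * 36^1 ≡ 627 * 580 * 526 * 125 * 300 * 32 * 36 (mod 719).
Accumulate the product:
627 * 580 = 363660 ≡ 565
565 * 526 = 297190 ≡ 243
243 * 125 = 30375 ≡ 177
177 * 300 = 53100 ≡ 613
613 * 32 = 19616 ≡ 203
203 * 36 = 7308 ≡ 118

118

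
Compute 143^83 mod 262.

83 in binary is 1010011, i.e. 83 = 64 + 16 + 2 + 1.
143^1 ≡ 143 (mod 262)
143^2 ≡ 143^2 = 20449 ≡ 13 (mod 262)
143^4 ≡ 13^2 = 169 (mod 262)
143^8 ≡ 169^2 = 28561 ≡ 3 (mod 262)
143^16 ≡ 3^2 = 9 (mod 262)
143^32 ≡ 9^2 = 81 (mod 262)
143^64 ≡ 81^2 = 6561 ≡ 11 (mod 262)
143^83 = 143^64 × 143^16 × 143^2 × 143^1 ≡ 11 × 9 × 13 × 143 (mod 262).
Accumulate the product:
11 × 9 = 99
99 × 13 = 1287 ≡ 239
239 × 143 = 34177 ≡ 117

117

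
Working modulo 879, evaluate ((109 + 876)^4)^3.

109 + 876 = 985 ≡ 106 (mod 879)
(106)^4 ≡ 442 (mod 879)
(442)^3 ≡ 565 (mod 879)

565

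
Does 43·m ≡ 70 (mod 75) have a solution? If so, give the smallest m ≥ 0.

gcd(43, 75) = 1, so a unique solution mod 75 exists.
43⁻¹ ≡ 7 (mod 75).
m ≡ 7·70 ≡ 40 (mod 75).

40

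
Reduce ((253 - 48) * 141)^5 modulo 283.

120

253 - 48 = 205
205 * 141 = 28905 ≡ 39 (mod 283)
(39)^5 ≡ 120 (mod 283)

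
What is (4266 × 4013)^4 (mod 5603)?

4266 × 4013 = 17119458 ≡ 2293 (mod 5603)
(2293)^4 ≡ 2952 (mod 5603)

2952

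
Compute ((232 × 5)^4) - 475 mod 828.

417

232 × 5 = 1160 ≡ 332 (mod 828)
(332)^4 ≡ 64 (mod 828)
64 - 475 = -411 ≡ 417 (mod 828)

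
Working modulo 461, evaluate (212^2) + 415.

181

(212)^2 ≡ 227 (mod 461)
227 + 415 = 642 ≡ 181 (mod 461)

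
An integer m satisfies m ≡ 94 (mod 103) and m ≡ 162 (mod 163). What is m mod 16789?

103⁻¹ mod 163: 103*19 ≡ 1 (mod 163), so 103⁻¹ ≡ 19.
m = 94 + 103*((162 − 94)*19 mod 163) = 94 + 103*151 = 15647.

15647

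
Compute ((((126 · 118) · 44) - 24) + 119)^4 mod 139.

52

126 · 118 = 14868 ≡ 134 (mod 139)
134 · 44 = 5896 ≡ 58 (mod 139)
58 - 24 = 34
34 + 119 = 153 ≡ 14 (mod 139)
(14)^4 ≡ 52 (mod 139)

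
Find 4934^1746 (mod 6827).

1746 in binary is 11011010010, i.e. 1746 = 1024 + 512 + 128 + 64 + 16 + 2.
4934^1 ≡ 4934 (mod 6827)
4934^2 ≡ 4934^2 = 24344356 ≡ 6101 (mod 6827)
4934^4 ≡ 6101^2 = 37222201 ≡ 1397 (mod 6827)
4934^8 ≡ 1397^2 = 1951609 ≡ 5914 (mod 6827)
4934^16 ≡ 5914^2 = 34975396 ≡ 675 (mod 6827)
4934^32 ≡ 675^2 = 455625 ≡ 5043 (mod 6827)
4934^64 ≡ 5043^2 = 25431849 ≡ 1274 (mod 6827)
4934^128 ≡ 1274^2 = 1623076 ≡ 5077 (mod 6827)
4934^256 ≡ 5077^2 = 25775929 ≡ 4004 (mod 6827)
4934^512 ≡ 4004^2 = 16032016 ≡ 2220 (mod 6827)
4934^1024 ≡ 2220^2 = 4928400 ≡ 6133 (mod 6827)
4934^1746 = 4934^1024 * 4934^512 * 4934^128 * 4934^64 * 4934^16 * 4934^2 ≡ 6133 * 2220 * 5077 * 1274 * 675 * 6101 (mod 6827).
Accumulate the product:
6133 * 2220 = 13615260 ≡ 2222
2222 * 5077 = 11281094 ≡ 2890
2890 * 1274 = 3681860 ≡ 2107
2107 * 675 = 1422225 ≡ 2209
2209 * 6101 = 13477109 ≡ 611

611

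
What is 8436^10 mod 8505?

4131

10 in binary is 1010, i.e. 10 = 8 + 2.
8436^1 ≡ 8436 (mod 8505)
8436^2 ≡ 8436^2 = 71166096 ≡ 4761 (mod 8505)
8436^4 ≡ 4761^2 = 22667121 ≡ 1296 (mod 8505)
8436^8 ≡ 1296^2 = 1679616 ≡ 4131 (mod 8505)
8436^10 = 8436^8 × 8436^2 ≡ 4131 × 4761 (mod 8505).
4131 × 4761 = 19667691 ≡ 4131 (mod 8505).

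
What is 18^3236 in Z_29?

18^1 ≡ 18 (mod 29)
18^2 ≡ 18^2 = 324 ≡ 5 (mod 29)
18^4 ≡ 5^2 = 25 (mod 29)
18^8 ≡ 25^2 = 625 ≡ 16 (mod 29)
18^16 ≡ 16^2 = 256 ≡ 24 (mod 29)
18^32 ≡ 24^2 = 576 ≡ 25 (mod 29)
18^64 ≡ 25^2 = 625 ≡ 16 (mod 29)
18^128 ≡ 16^2 = 256 ≡ 24 (mod 29)
18^256 ≡ 24^2 = 576 ≡ 25 (mod 29)
18^512 ≡ 25^2 = 625 ≡ 16 (mod 29)
18^1024 ≡ 16^2 = 256 ≡ 24 (mod 29)
18^2048 ≡ 24^2 = 576 ≡ 25 (mod 29)
18^3236 = 18^2048 × 18^1024 × 18^128 × 18^32 × 18^4 ≡ 25 × 24 × 24 × 25 × 25 (mod 29).
Accumulate the product:
25 × 24 = 600 ≡ 20
20 × 24 = 480 ≡ 16
16 × 25 = 400 ≡ 23
23 × 25 = 575 ≡ 24

24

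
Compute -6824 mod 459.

-6824 = -15·459 + 61, so -6824 ≡ 61 (mod 459).

61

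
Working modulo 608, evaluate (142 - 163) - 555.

32

142 - 163 = -21 ≡ 587 (mod 608)
587 - 555 = 32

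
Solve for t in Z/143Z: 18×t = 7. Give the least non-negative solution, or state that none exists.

gcd(18, 143) = 1, so a unique solution mod 143 exists.
18⁻¹ ≡ 8 (mod 143).
t ≡ 8×7 ≡ 56 (mod 143).

56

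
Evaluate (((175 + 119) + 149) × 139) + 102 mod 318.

175 + 119 = 294
294 + 149 = 443 ≡ 125 (mod 318)
125 × 139 = 17375 ≡ 203 (mod 318)
203 + 102 = 305

305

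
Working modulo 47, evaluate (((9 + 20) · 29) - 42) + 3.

9 + 20 = 29
29 · 29 = 841 ≡ 42 (mod 47)
42 - 42 = 0
0 + 3 = 3

3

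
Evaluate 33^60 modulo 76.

45

33^1 ≡ 33 (mod 76)
33^2 ≡ 33^2 = 1089 ≡ 25 (mod 76)
33^4 ≡ 25^2 = 625 ≡ 17 (mod 76)
33^8 ≡ 17^2 = 289 ≡ 61 (mod 76)
33^16 ≡ 61^2 = 3721 ≡ 73 (mod 76)
33^32 ≡ 73^2 = 5329 ≡ 9 (mod 76)
33^60 = 33^32 · 33^16 · 33^8 · 33^4 ≡ 9 · 73 · 61 · 17 (mod 76).
Accumulate the product:
9 · 73 = 657 ≡ 49
49 · 61 = 2989 ≡ 25
25 · 17 = 425 ≡ 45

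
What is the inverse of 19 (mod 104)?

11

Run the extended Euclidean algorithm:
104 = 5·19 + 9
19 = 2·9 + 1
9 = 9·1 + 0
gcd(19, 104) = 1, so the inverse exists.
Back-substitute for 1:
1 = 1·19 − 2·9
  = −2·104 + 11·19
So 19⁻¹ ≡ 11 (mod 104).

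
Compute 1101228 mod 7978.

264

1101228 = 138*7978 + 264, so 1101228 ≡ 264 (mod 7978).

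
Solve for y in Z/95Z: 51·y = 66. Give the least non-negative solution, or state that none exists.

gcd(51, 95) = 1, so a unique solution mod 95 exists.
51⁻¹ ≡ 41 (mod 95).
y ≡ 41·66 ≡ 46 (mod 95).

46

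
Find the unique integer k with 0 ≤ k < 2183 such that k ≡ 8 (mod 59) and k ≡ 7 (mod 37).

59⁻¹ mod 37: 59·32 ≡ 1 (mod 37), so 59⁻¹ ≡ 32.
k = 8 + 59·((7 − 8)·32 mod 37) = 8 + 59·5 = 303.

303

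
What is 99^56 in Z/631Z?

47

56 in binary is 111000, i.e. 56 = 32 + 16 + 8.
99^1 ≡ 99 (mod 631)
99^2 ≡ 99^2 = 9801 ≡ 336 (mod 631)
99^4 ≡ 336^2 = 112896 ≡ 578 (mod 631)
99^8 ≡ 578^2 = 334084 ≡ 285 (mod 631)
99^16 ≡ 285^2 = 81225 ≡ 457 (mod 631)
99^32 ≡ 457^2 = 208849 ≡ 619 (mod 631)
99^56 = 99^32 × 99^16 × 99^8 ≡ 619 × 457 × 285 (mod 631).
Accumulate the product:
619 × 457 = 282883 ≡ 195
195 × 285 = 55575 ≡ 47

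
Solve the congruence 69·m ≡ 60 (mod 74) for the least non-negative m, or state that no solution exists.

62

gcd(69, 74) = 1, so a unique solution mod 74 exists.
69⁻¹ ≡ 59 (mod 74).
m ≡ 59·60 ≡ 62 (mod 74).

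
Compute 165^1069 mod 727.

116

Compute successive squares:
1069 in binary is 10000101101, i.e. 1069 = 1024 + 32 + 8 + 4 + 1.
165^1 ≡ 165 (mod 727)
165^2 ≡ 165^2 = 27225 ≡ 326 (mod 727)
165^4 ≡ 326^2 = 106276 ≡ 134 (mod 727)
165^8 ≡ 134^2 = 17956 ≡ 508 (mod 727)
165^16 ≡ 508^2 = 258064 ≡ 706 (mod 727)
165^32 ≡ 706^2 = 498436 ≡ 441 (mod 727)
165^64 ≡ 441^2 = 194481 ≡ 372 (mod 727)
165^128 ≡ 372^2 = 138384 ≡ 254 (mod 727)
165^256 ≡ 254^2 = 64516 ≡ 540 (mod 727)
165^512 ≡ 540^2 = 291600 ≡ 73 (mod 727)
165^1024 ≡ 73^2 = 5329 ≡ 240 (mod 727)
165^1069 = 165^1024 · 165^32 · 165^8 · 165^4 · 165^1 ≡ 240 · 441 · 508 · 134 · 165 (mod 727).
Accumulate the product:
240 · 441 = 105840 ≡ 425
425 · 508 = 215900 ≡ 708
708 · 134 = 94872 ≡ 362
362 · 165 = 59730 ≡ 116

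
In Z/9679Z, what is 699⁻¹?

Run the extended Euclidean algorithm:
9679 = 13·699 + 592
699 = 1·592 + 107
592 = 5·107 + 57
107 = 1·57 + 50
57 = 1·50 + 7
50 = 7·7 + 1
7 = 7·1 + 0
gcd(699, 9679) = 1, so the inverse exists.
Bézout: 1 = −98·9679 + 1357·699.
So 699⁻¹ ≡ 1357 (mod 9679).

1357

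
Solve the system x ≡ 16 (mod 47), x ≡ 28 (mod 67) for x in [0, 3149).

2507

47⁻¹ mod 67: 47*10 ≡ 1 (mod 67), so 47⁻¹ ≡ 10.
x = 16 + 47*((28 − 16)*10 mod 67) = 16 + 47*53 = 2507.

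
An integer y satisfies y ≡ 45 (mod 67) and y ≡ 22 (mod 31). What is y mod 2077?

67⁻¹ mod 31: 67·25 ≡ 1 (mod 31), so 67⁻¹ ≡ 25.
y = 45 + 67·((22 − 45)·25 mod 31) = 45 + 67·14 = 983.
Check: 983 mod 67 = 45, 983 mod 31 = 22. ✓

983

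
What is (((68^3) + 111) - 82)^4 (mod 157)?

109

(68)^3 ≡ 118 (mod 157)
118 + 111 = 229 ≡ 72 (mod 157)
72 - 82 = -10 ≡ 147 (mod 157)
(147)^4 ≡ 109 (mod 157)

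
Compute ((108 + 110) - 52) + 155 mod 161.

108 + 110 = 218 ≡ 57 (mod 161)
57 - 52 = 5
5 + 155 = 160

160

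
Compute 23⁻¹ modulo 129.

129 = 5·23 + 14
23 = 1·14 + 9
14 = 1·9 + 5
9 = 1·5 + 4
5 = 1·4 + 1
4 = 4·1 + 0
gcd(23, 129) = 1, so the inverse exists.
Back-substitute for 1:
1 = 1·5 − 1·4
  = −1·9 + 2·5
  = 2·14 − 3·9
  = −3·23 + 5·14
  = 5·129 − 28·23
So 23⁻¹ ≡ −28 ≡ 101 (mod 129).

101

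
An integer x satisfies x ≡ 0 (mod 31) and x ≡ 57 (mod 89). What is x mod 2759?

31⁻¹ mod 89: 31·23 ≡ 1 (mod 89), so 31⁻¹ ≡ 23.
x = 0 + 31·((57 − 0)·23 mod 89) = 0 + 31·65 = 2015.

2015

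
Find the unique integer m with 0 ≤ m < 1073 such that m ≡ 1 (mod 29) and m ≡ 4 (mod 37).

29⁻¹ mod 37: 29*23 ≡ 1 (mod 37), so 29⁻¹ ≡ 23.
m = 1 + 29*((4 − 1)*23 mod 37) = 1 + 29*32 = 929.
Check: 929 mod 29 = 1, 929 mod 37 = 4. ✓

929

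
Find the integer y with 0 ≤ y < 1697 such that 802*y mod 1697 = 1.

By the extended Euclidean algorithm:
1697 = 2·802 + 93
802 = 8·93 + 58
93 = 1·58 + 35
58 = 1·35 + 23
35 = 1·23 + 12
23 = 1·12 + 11
12 = 1·11 + 1
11 = 11·1 + 0
gcd(802, 1697) = 1, so the inverse exists.
Bézout: 1 = 69·1697 − 146·802.
So 802⁻¹ ≡ −146 ≡ 1551 (mod 1697).

1551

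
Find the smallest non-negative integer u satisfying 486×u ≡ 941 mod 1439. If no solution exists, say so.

603

gcd(486, 1439) = 1, so a unique solution mod 1439 exists.
486⁻¹ ≡ 909 (mod 1439).
u ≡ 909×941 ≡ 603 (mod 1439).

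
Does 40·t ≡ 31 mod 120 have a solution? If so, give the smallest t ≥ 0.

no solution

gcd(40, 120) = 40, and 40 does not divide 31.
So the congruence has no solution.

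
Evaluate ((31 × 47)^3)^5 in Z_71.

37

31 × 47 = 1457 ≡ 37 (mod 71)
(37)^3 ≡ 30 (mod 71)
(30)^5 ≡ 37 (mod 71)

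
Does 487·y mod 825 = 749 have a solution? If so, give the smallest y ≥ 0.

752

gcd(487, 825) = 1, so a unique solution mod 825 exists.
487⁻¹ ≡ 598 (mod 825).
y ≡ 598·749 ≡ 752 (mod 825).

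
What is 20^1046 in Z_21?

1

By square-and-multiply:
1046 in binary is 10000010110, i.e. 1046 = 1024 + 16 + 4 + 2.
20^1 ≡ 20 (mod 21)
20^2 ≡ 20^2 = 400 ≡ 1 (mod 21)
20^4 ≡ 1^2 = 1 (mod 21)
20^8 ≡ 1^2 = 1 (mod 21)
20^16 ≡ 1^2 = 1 (mod 21)
20^32 ≡ 1^2 = 1 (mod 21)
20^64 ≡ 1^2 = 1 (mod 21)
20^128 ≡ 1^2 = 1 (mod 21)
20^256 ≡ 1^2 = 1 (mod 21)
20^512 ≡ 1^2 = 1 (mod 21)
20^1024 ≡ 1^2 = 1 (mod 21)
20^1046 = 20^1024 · 20^16 · 20^4 · 20^2 ≡ 1 · 1 · 1 · 1 (mod 21).
Accumulate the product:
1 · 1 = 1
1 · 1 = 1
1 · 1 = 1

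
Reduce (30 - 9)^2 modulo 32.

30 - 9 = 21
(21)^2 ≡ 25 (mod 32)

25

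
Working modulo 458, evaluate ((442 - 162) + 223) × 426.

392

442 - 162 = 280
280 + 223 = 503 ≡ 45 (mod 458)
45 × 426 = 19170 ≡ 392 (mod 458)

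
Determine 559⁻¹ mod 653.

653 = 1·559 + 94
559 = 5·94 + 89
94 = 1·89 + 5
89 = 17·5 + 4
5 = 1·4 + 1
4 = 4·1 + 0
gcd(559, 653) = 1, so the inverse exists.
Back-substitute for 1:
1 = 1·5 − 1·4
  = −1·89 + 18·5
  = 18·94 − 19·89
  = −19·559 + 113·94
  = 113·653 − 132·559
So 559⁻¹ ≡ −132 ≡ 521 (mod 653).

521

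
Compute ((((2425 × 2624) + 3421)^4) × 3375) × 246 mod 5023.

2425 × 2624 = 6363200 ≡ 4082 (mod 5023)
4082 + 3421 = 7503 ≡ 2480 (mod 5023)
(2480)^4 ≡ 366 (mod 5023)
366 × 3375 = 1235250 ≡ 4615 (mod 5023)
4615 × 246 = 1135290 ≡ 92 (mod 5023)

92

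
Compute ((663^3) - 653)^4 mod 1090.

546

(663)^3 ≡ 947 (mod 1090)
947 - 653 = 294
(294)^4 ≡ 546 (mod 1090)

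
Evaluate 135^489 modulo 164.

By square-and-multiply:
135^1 ≡ 135 (mod 164)
135^2 ≡ 135^2 = 18225 ≡ 21 (mod 164)
135^4 ≡ 21^2 = 441 ≡ 113 (mod 164)
135^8 ≡ 113^2 = 12769 ≡ 141 (mod 164)
135^16 ≡ 141^2 = 19881 ≡ 37 (mod 164)
135^32 ≡ 37^2 = 1369 ≡ 57 (mod 164)
135^64 ≡ 57^2 = 3249 ≡ 133 (mod 164)
135^128 ≡ 133^2 = 17689 ≡ 141 (mod 164)
135^256 ≡ 141^2 = 19881 ≡ 37 (mod 164)
135^489 = 135^256 × 135^128 × 135^64 × 135^32 × 135^8 × 135^1 ≡ 37 × 141 × 133 × 57 × 141 × 135 (mod 164).
Accumulate the product:
37 × 141 = 5217 ≡ 133
133 × 133 = 17689 ≡ 141
141 × 57 = 8037 ≡ 1
1 × 141 = 141
141 × 135 = 19035 ≡ 11

11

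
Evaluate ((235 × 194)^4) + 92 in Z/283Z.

235 × 194 = 45590 ≡ 27 (mod 283)
(27)^4 ≡ 250 (mod 283)
250 + 92 = 342 ≡ 59 (mod 283)

59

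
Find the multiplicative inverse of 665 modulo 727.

598

727 = 1*665 + 62
665 = 10*62 + 45
62 = 1*45 + 17
45 = 2*17 + 11
17 = 1*11 + 6
11 = 1*6 + 5
6 = 1*5 + 1
5 = 5*1 + 0
gcd(665, 727) = 1, so the inverse exists.
Back-substitute for 1:
1 = 1*6 − 1*5
  = −1*11 + 2*6
  = 2*17 − 3*11
  = −3*45 + 8*17
  = 8*62 − 11*45
  = −11*665 + 118*62
  = 118*727 − 129*665
So 665⁻¹ ≡ −129 ≡ 598 (mod 727).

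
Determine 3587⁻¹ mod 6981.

5498

By the extended Euclidean algorithm:
6981 = 1*3587 + 3394
3587 = 1*3394 + 193
3394 = 17*193 + 113
193 = 1*113 + 80
113 = 1*80 + 33
80 = 2*33 + 14
33 = 2*14 + 5
14 = 2*5 + 4
5 = 1*4 + 1
4 = 4*1 + 0
gcd(3587, 6981) = 1, so the inverse exists.
Back-substitute for 1:
1 = 1*5 − 1*4
  = −1*14 + 3*5
  = 3*33 − 7*14
  = −7*80 + 17*33
  = 17*113 − 24*80
  = −24*193 + 41*113
  = 41*3394 − 721*193
  = −721*3587 + 762*3394
  = 762*6981 − 1483*3587
So 3587⁻¹ ≡ −1483 ≡ 5498 (mod 6981).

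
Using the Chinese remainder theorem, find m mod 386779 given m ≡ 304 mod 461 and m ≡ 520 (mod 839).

461⁻¹ mod 839: 461·91 ≡ 1 (mod 839), so 461⁻¹ ≡ 91.
m = 304 + 461·((520 − 304)·91 mod 839) = 304 + 461·359 = 165803.

165803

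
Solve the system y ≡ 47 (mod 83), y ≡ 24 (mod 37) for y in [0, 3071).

83⁻¹ mod 37: 83*33 ≡ 1 (mod 37), so 83⁻¹ ≡ 33.
y = 47 + 83*((24 − 47)*33 mod 37) = 47 + 83*18 = 1541.

1541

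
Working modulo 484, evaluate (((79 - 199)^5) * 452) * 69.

79 - 199 = -120 ≡ 364 (mod 484)
(364)^5 ≡ 364 (mod 484)
364 * 452 = 164528 ≡ 452 (mod 484)
452 * 69 = 31188 ≡ 212 (mod 484)

212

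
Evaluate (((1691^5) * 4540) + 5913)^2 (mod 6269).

1905

(1691)^5 ≡ 2987 (mod 6269)
2987 * 4540 = 13560980 ≡ 1133 (mod 6269)
1133 + 5913 = 7046 ≡ 777 (mod 6269)
(777)^2 ≡ 1905 (mod 6269)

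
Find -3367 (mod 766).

-3367 = -5×766 + 463, so -3367 ≡ 463 (mod 766).

463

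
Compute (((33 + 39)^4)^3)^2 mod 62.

33 + 39 = 72 ≡ 10 (mod 62)
(10)^4 ≡ 18 (mod 62)
(18)^3 ≡ 4 (mod 62)
(4)^2 ≡ 16 (mod 62)

16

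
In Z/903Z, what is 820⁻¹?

631

903 = 1·820 + 83
820 = 9·83 + 73
83 = 1·73 + 10
73 = 7·10 + 3
10 = 3·3 + 1
3 = 3·1 + 0
gcd(820, 903) = 1, so the inverse exists.
Bézout: 1 = 247·903 − 272·820.
So 820⁻¹ ≡ −272 ≡ 631 (mod 903).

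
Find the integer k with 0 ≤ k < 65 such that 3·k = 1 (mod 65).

Run the extended Euclidean algorithm:
65 = 21·3 + 2
3 = 1·2 + 1
2 = 2·1 + 0
gcd(3, 65) = 1, so the inverse exists.
Back-substitute for 1:
1 = 1·3 − 1·2
  = −1·65 + 22·3
So 3⁻¹ ≡ 22 (mod 65).

22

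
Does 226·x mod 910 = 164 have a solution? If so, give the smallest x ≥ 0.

194

gcd(226, 910) = 2, and 2 | 164, so solutions exist.
Divide through by 2: 113·x ≡ 82 (mod 455).
113⁻¹ ≡ 302 (mod 455).
x ≡ 302·82 ≡ 194 (mod 455).
The smallest non-negative solution is x = 194.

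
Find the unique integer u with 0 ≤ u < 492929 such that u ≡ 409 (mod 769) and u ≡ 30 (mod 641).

769⁻¹ mod 641: 769*636 ≡ 1 (mod 641), so 769⁻¹ ≡ 636.
u = 409 + 769*((30 − 409)*636 mod 641) = 409 + 769*613 = 471806.

471806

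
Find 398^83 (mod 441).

41

83 in binary is 1010011, i.e. 83 = 64 + 16 + 2 + 1.
398^1 ≡ 398 (mod 441)
398^2 ≡ 398^2 = 158404 ≡ 85 (mod 441)
398^4 ≡ 85^2 = 7225 ≡ 169 (mod 441)
398^8 ≡ 169^2 = 28561 ≡ 337 (mod 441)
398^16 ≡ 337^2 = 113569 ≡ 232 (mod 441)
398^32 ≡ 232^2 = 53824 ≡ 22 (mod 441)
398^64 ≡ 22^2 = 484 ≡ 43 (mod 441)
398^83 = 398^64 · 398^16 · 398^2 · 398^1 ≡ 43 · 232 · 85 · 398 (mod 441).
Accumulate the product:
43 · 232 = 9976 ≡ 274
274 · 85 = 23290 ≡ 358
358 · 398 = 142484 ≡ 41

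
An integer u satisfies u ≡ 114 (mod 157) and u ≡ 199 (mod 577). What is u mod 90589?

31357

157⁻¹ mod 577: 157×430 ≡ 1 (mod 577), so 157⁻¹ ≡ 430.
u = 114 + 157×((199 − 114)×430 mod 577) = 114 + 157×199 = 31357.
Check: 31357 mod 157 = 114, 31357 mod 577 = 199. ✓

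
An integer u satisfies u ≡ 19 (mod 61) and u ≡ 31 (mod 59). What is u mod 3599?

385

61⁻¹ mod 59: 61×30 ≡ 1 (mod 59), so 61⁻¹ ≡ 30.
u = 19 + 61×((31 − 19)×30 mod 59) = 19 + 61×6 = 385.
Check: 385 mod 61 = 19, 385 mod 59 = 31. ✓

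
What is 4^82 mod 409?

82 in binary is 1010010, i.e. 82 = 64 + 16 + 2.
4^1 ≡ 4 (mod 409)
4^2 ≡ 4^2 = 16 (mod 409)
4^4 ≡ 16^2 = 256 (mod 409)
4^8 ≡ 256^2 = 65536 ≡ 96 (mod 409)
4^16 ≡ 96^2 = 9216 ≡ 218 (mod 409)
4^32 ≡ 218^2 = 47524 ≡ 80 (mod 409)
4^64 ≡ 80^2 = 6400 ≡ 265 (mod 409)
4^82 = 4^64 * 4^16 * 4^2 ≡ 265 * 218 * 16 (mod 409).
Accumulate the product:
265 * 218 = 57770 ≡ 101
101 * 16 = 1616 ≡ 389

389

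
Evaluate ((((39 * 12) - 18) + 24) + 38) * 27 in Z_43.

21

39 * 12 = 468 ≡ 38 (mod 43)
38 - 18 = 20
20 + 24 = 44 ≡ 1 (mod 43)
1 + 38 = 39
39 * 27 = 1053 ≡ 21 (mod 43)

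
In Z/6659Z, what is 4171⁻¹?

6659 = 1*4171 + 2488
4171 = 1*2488 + 1683
2488 = 1*1683 + 805
1683 = 2*805 + 73
805 = 11*73 + 2
73 = 36*2 + 1
2 = 2*1 + 0
gcd(4171, 6659) = 1, so the inverse exists.
Bézout: 1 = −2057*6659 + 3284*4171.
So 4171⁻¹ ≡ 3284 (mod 6659).

3284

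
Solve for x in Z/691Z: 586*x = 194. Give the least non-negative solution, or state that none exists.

gcd(586, 691) = 1, so a unique solution mod 691 exists.
586⁻¹ ≡ 204 (mod 691).
x ≡ 204*194 ≡ 189 (mod 691).

189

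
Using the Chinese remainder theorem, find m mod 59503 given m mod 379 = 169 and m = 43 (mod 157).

43375

379⁻¹ mod 157: 379·29 ≡ 1 (mod 157), so 379⁻¹ ≡ 29.
m = 169 + 379·((43 − 169)·29 mod 157) = 169 + 379·114 = 43375.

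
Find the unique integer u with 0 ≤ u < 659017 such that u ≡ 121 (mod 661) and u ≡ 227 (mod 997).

160744

661⁻¹ mod 997: 661*181 ≡ 1 (mod 997), so 661⁻¹ ≡ 181.
u = 121 + 661*((227 − 121)*181 mod 997) = 121 + 661*243 = 160744.
Check: 160744 mod 661 = 121, 160744 mod 997 = 227. ✓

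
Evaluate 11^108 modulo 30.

By square-and-multiply:
108 in binary is 1101100, i.e. 108 = 64 + 32 + 8 + 4.
11^1 ≡ 11 (mod 30)
11^2 ≡ 11^2 = 121 ≡ 1 (mod 30)
11^4 ≡ 1^2 = 1 (mod 30)
11^8 ≡ 1^2 = 1 (mod 30)
11^16 ≡ 1^2 = 1 (mod 30)
11^32 ≡ 1^2 = 1 (mod 30)
11^64 ≡ 1^2 = 1 (mod 30)
11^108 = 11^64 · 11^32 · 11^8 · 11^4 ≡ 1 · 1 · 1 · 1 (mod 30).
Accumulate the product:
1 · 1 = 1
1 · 1 = 1
1 · 1 = 1

1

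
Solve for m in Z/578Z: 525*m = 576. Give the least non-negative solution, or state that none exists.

gcd(525, 578) = 1, so a unique solution mod 578 exists.
525⁻¹ ≡ 229 (mod 578).
m ≡ 229*576 ≡ 120 (mod 578).

120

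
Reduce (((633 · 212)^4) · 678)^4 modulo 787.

694

633 · 212 = 134196 ≡ 406 (mod 787)
(406)^4 ≡ 263 (mod 787)
263 · 678 = 178314 ≡ 452 (mod 787)
(452)^4 ≡ 694 (mod 787)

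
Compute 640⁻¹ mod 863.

Apply the Euclidean algorithm and back-substitute:
863 = 1·640 + 223
640 = 2·223 + 194
223 = 1·194 + 29
194 = 6·29 + 20
29 = 1·20 + 9
20 = 2·9 + 2
9 = 4·2 + 1
2 = 2·1 + 0
gcd(640, 863) = 1, so the inverse exists.
Back-substitute for 1:
1 = 1·9 − 4·2
  = −4·20 + 9·9
  = 9·29 − 13·20
  = −13·194 + 87·29
  = 87·223 − 100·194
  = −100·640 + 287·223
  = 287·863 − 387·640
So 640⁻¹ ≡ −387 ≡ 476 (mod 863).

476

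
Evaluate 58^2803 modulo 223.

188

Compute successive squares:
2803 in binary is 101011110011, i.e. 2803 = 2048 + 512 + 128 + 64 + 32 + 16 + 2 + 1.
58^1 ≡ 58 (mod 223)
58^2 ≡ 58^2 = 3364 ≡ 19 (mod 223)
58^4 ≡ 19^2 = 361 ≡ 138 (mod 223)
58^8 ≡ 138^2 = 19044 ≡ 89 (mod 223)
58^16 ≡ 89^2 = 7921 ≡ 116 (mod 223)
58^32 ≡ 116^2 = 13456 ≡ 76 (mod 223)
58^64 ≡ 76^2 = 5776 ≡ 201 (mod 223)
58^128 ≡ 201^2 = 40401 ≡ 38 (mod 223)
58^256 ≡ 38^2 = 1444 ≡ 106 (mod 223)
58^512 ≡ 106^2 = 11236 ≡ 86 (mod 223)
58^1024 ≡ 86^2 = 7396 ≡ 37 (mod 223)
58^2048 ≡ 37^2 = 1369 ≡ 31 (mod 223)
58^2803 = 58^2048 × 58^512 × 58^128 × 58^64 × 58^32 × 58^16 × 58^2 × 58^1 ≡ 31 × 86 × 38 × 201 × 76 × 116 × 19 × 58 (mod 223).
Accumulate the product:
31 × 86 = 2666 ≡ 213
213 × 38 = 8094 ≡ 66
66 × 201 = 13266 ≡ 109
109 × 76 = 8284 ≡ 33
33 × 116 = 3828 ≡ 37
37 × 19 = 703 ≡ 34
34 × 58 = 1972 ≡ 188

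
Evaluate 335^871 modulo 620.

Compute successive squares:
335^1 ≡ 335 (mod 620)
335^2 ≡ 335^2 = 112225 ≡ 5 (mod 620)
335^4 ≡ 5^2 = 25 (mod 620)
335^8 ≡ 25^2 = 625 ≡ 5 (mod 620)
335^16 ≡ 5^2 = 25 (mod 620)
335^32 ≡ 25^2 = 625 ≡ 5 (mod 620)
335^64 ≡ 5^2 = 25 (mod 620)
335^128 ≡ 25^2 = 625 ≡ 5 (mod 620)
335^256 ≡ 5^2 = 25 (mod 620)
335^512 ≡ 25^2 = 625 ≡ 5 (mod 620)
335^871 = 335^512 * 335^256 * 335^64 * 335^32 * 335^4 * 335^2 * 335^1 ≡ 5 * 25 * 25 * 5 * 25 * 5 * 335 (mod 620).
Accumulate the product:
5 * 25 = 125
125 * 25 = 3125 ≡ 25
25 * 5 = 125
125 * 25 = 3125 ≡ 25
25 * 5 = 125
125 * 335 = 41875 ≡ 335

335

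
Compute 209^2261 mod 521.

252

By square-and-multiply:
2261 in binary is 100011010101, i.e. 2261 = 2048 + 128 + 64 + 16 + 4 + 1.
209^1 ≡ 209 (mod 521)
209^2 ≡ 209^2 = 43681 ≡ 438 (mod 521)
209^4 ≡ 438^2 = 191844 ≡ 116 (mod 521)
209^8 ≡ 116^2 = 13456 ≡ 431 (mod 521)
209^16 ≡ 431^2 = 185761 ≡ 285 (mod 521)
209^32 ≡ 285^2 = 81225 ≡ 470 (mod 521)
209^64 ≡ 470^2 = 220900 ≡ 517 (mod 521)
209^128 ≡ 517^2 = 267289 ≡ 16 (mod 521)
209^256 ≡ 16^2 = 256 (mod 521)
209^512 ≡ 256^2 = 65536 ≡ 411 (mod 521)
209^1024 ≡ 411^2 = 168921 ≡ 117 (mod 521)
209^2048 ≡ 117^2 = 13689 ≡ 143 (mod 521)
209^2261 = 209^2048 · 209^128 · 209^64 · 209^16 · 209^4 · 209^1 ≡ 143 · 16 · 517 · 285 · 116 · 209 (mod 521).
Accumulate the product:
143 · 16 = 2288 ≡ 204
204 · 517 = 105468 ≡ 226
226 · 285 = 64410 ≡ 327
327 · 116 = 37932 ≡ 420
420 · 209 = 87780 ≡ 252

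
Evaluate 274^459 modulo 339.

Compute successive squares:
459 in binary is 111001011, i.e. 459 = 256 + 128 + 64 + 8 + 2 + 1.
274^1 ≡ 274 (mod 339)
274^2 ≡ 274^2 = 75076 ≡ 157 (mod 339)
274^4 ≡ 157^2 = 24649 ≡ 241 (mod 339)
274^8 ≡ 241^2 = 58081 ≡ 112 (mod 339)
274^16 ≡ 112^2 = 12544 ≡ 1 (mod 339)
274^32 ≡ 1^2 = 1 (mod 339)
274^64 ≡ 1^2 = 1 (mod 339)
274^128 ≡ 1^2 = 1 (mod 339)
274^256 ≡ 1^2 = 1 (mod 339)
274^459 = 274^256 × 274^128 × 274^64 × 274^8 × 274^2 × 274^1 ≡ 1 × 1 × 1 × 112 × 157 × 274 (mod 339).
Accumulate the product:
1 × 1 = 1
1 × 1 = 1
1 × 112 = 112
112 × 157 = 17584 ≡ 295
295 × 274 = 80830 ≡ 148

148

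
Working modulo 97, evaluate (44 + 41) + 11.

44 + 41 = 85
85 + 11 = 96

96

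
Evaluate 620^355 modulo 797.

By square-and-multiply:
355 in binary is 101100011, i.e. 355 = 256 + 64 + 32 + 2 + 1.
620^1 ≡ 620 (mod 797)
620^2 ≡ 620^2 = 384400 ≡ 246 (mod 797)
620^4 ≡ 246^2 = 60516 ≡ 741 (mod 797)
620^8 ≡ 741^2 = 549081 ≡ 745 (mod 797)
620^16 ≡ 745^2 = 555025 ≡ 313 (mod 797)
620^32 ≡ 313^2 = 97969 ≡ 735 (mod 797)
620^64 ≡ 735^2 = 540225 ≡ 656 (mod 797)
620^128 ≡ 656^2 = 430336 ≡ 753 (mod 797)
620^256 ≡ 753^2 = 567009 ≡ 342 (mod 797)
620^355 = 620^256 × 620^64 × 620^32 × 620^2 × 620^1 ≡ 342 × 656 × 735 × 246 × 620 (mod 797).
Accumulate the product:
342 × 656 = 224352 ≡ 395
395 × 735 = 290325 ≡ 217
217 × 246 = 53382 ≡ 780
780 × 620 = 483600 ≡ 618

618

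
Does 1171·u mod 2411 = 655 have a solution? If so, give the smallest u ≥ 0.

1798

gcd(1171, 2411) = 1, so a unique solution mod 2411 exists.
1171⁻¹ ≡ 1188 (mod 2411).
u ≡ 1188·655 ≡ 1798 (mod 2411).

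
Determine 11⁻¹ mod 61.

61 = 5*11 + 6
11 = 1*6 + 5
6 = 1*5 + 1
5 = 5*1 + 0
gcd(11, 61) = 1, so the inverse exists.
Bézout: 1 = 2*61 − 11*11.
So 11⁻¹ ≡ −11 ≡ 50 (mod 61).

50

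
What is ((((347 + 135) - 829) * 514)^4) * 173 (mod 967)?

347 + 135 = 482
482 - 829 = -347 ≡ 620 (mod 967)
620 * 514 = 318680 ≡ 537 (mod 967)
(537)^4 ≡ 595 (mod 967)
595 * 173 = 102935 ≡ 433 (mod 967)

433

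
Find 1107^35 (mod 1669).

848

By square-and-multiply:
35 in binary is 100011, i.e. 35 = 32 + 2 + 1.
1107^1 ≡ 1107 (mod 1669)
1107^2 ≡ 1107^2 = 1225449 ≡ 403 (mod 1669)
1107^4 ≡ 403^2 = 162409 ≡ 516 (mod 1669)
1107^8 ≡ 516^2 = 266256 ≡ 885 (mod 1669)
1107^16 ≡ 885^2 = 783225 ≡ 464 (mod 1669)
1107^32 ≡ 464^2 = 215296 ≡ 1664 (mod 1669)
1107^35 = 1107^32 * 1107^2 * 1107^1 ≡ 1664 * 403 * 1107 (mod 1669).
Accumulate the product:
1664 * 403 = 670592 ≡ 1323
1323 * 1107 = 1464561 ≡ 848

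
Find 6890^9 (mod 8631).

9 in binary is 1001, i.e. 9 = 8 + 1.
6890^1 ≡ 6890 (mod 8631)
6890^2 ≡ 6890^2 = 47472100 ≡ 1600 (mod 8631)
6890^4 ≡ 1600^2 = 2560000 ≡ 5224 (mod 8631)
6890^8 ≡ 5224^2 = 27290176 ≡ 7585 (mod 8631)
6890^9 = 6890^8 · 6890^1 ≡ 7585 · 6890 (mod 8631).
7585 · 6890 = 52260650 ≡ 8576 (mod 8631).

8576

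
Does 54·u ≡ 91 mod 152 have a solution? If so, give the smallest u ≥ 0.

no solution

gcd(54, 152) = 2, and 2 does not divide 91.
So the congruence has no solution.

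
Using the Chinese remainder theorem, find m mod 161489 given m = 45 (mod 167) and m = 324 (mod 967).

68014

167⁻¹ mod 967: 167·608 ≡ 1 (mod 967), so 167⁻¹ ≡ 608.
m = 45 + 167·((324 − 45)·608 mod 967) = 45 + 167·407 = 68014.
Check: 68014 mod 167 = 45, 68014 mod 967 = 324. ✓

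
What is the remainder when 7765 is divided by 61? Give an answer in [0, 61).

7765 = 127·61 + 18, so 7765 ≡ 18 (mod 61).

18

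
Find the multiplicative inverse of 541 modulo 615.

Run the extended Euclidean algorithm:
615 = 1·541 + 74
541 = 7·74 + 23
74 = 3·23 + 5
23 = 4·5 + 3
5 = 1·3 + 2
3 = 1·2 + 1
2 = 2·1 + 0
gcd(541, 615) = 1, so the inverse exists.
Bézout: 1 = −212·615 + 241·541.
So 541⁻¹ ≡ 241 (mod 615).

241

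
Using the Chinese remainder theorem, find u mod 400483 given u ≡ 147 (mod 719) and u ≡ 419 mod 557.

228789

719⁻¹ mod 557: 719·251 ≡ 1 (mod 557), so 719⁻¹ ≡ 251.
u = 147 + 719·((419 − 147)·251 mod 557) = 147 + 719·318 = 228789.
Check: 228789 mod 719 = 147, 228789 mod 557 = 419. ✓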